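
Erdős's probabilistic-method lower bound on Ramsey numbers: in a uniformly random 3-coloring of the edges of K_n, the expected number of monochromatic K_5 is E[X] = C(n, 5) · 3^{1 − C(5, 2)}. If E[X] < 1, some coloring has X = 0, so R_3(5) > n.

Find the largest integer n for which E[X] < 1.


We need C(n, 5) · 3^{1 − 10} < 1, i.e. C(n, 5) < 3^{10 − 1} = 19683.
Check values of n near the boundary:
  n = 19: C(19, 5) = 11628; 11628 < 19683? YES
  n = 20: C(20, 5) = 15504; 15504 < 19683? YES
  n = 21: C(21, 5) = 20349; 20349 < 19683? NO
  n = 22: C(22, 5) = 26334; 26334 < 19683? NO
The largest n with C(n, 5) < 19683 is n = 20 (where E[X] = 5168/6561 ≈ 0.787685). Hence R_3(5) > 20, i.e. R_3(5) ≥ 21.

Largest n = 20; hence R_3(5) > 20.


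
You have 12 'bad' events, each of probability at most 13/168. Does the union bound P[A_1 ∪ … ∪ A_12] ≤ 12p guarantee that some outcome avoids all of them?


Union bound: P[∪_{i=1}^{12} A_i] ≤ Σ_i P[A_i] ≤ 12·p = 12·(13/168) = 13/14.
Numerically: 13/14 ≈ 0.929.
Is 13/14 < 1? YES.
Since P[∪ A_i] ≤ 13/14 < 1, the complement has P[∩ A_i^c] ≥ 1 − 13/14 = 1/14 > 0, so some outcome avoids every A_i.

12·p = 13/14 ≈ 0.929; existence CERTIFIED by the union bound.


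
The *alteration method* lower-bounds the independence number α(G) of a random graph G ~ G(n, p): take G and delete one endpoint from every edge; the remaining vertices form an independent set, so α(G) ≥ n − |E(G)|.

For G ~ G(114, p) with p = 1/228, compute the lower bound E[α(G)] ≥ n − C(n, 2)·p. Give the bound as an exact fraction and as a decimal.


E[|E(G)|] = C(114, 2)·p = 6441 · (1/228) = 113/4.
E[α(G)] ≥ n − E[|E(G)|] = 114 − 113/4 = 343/4.
Numerically: ≈ 85.750000.
(This is only a lower bound; the true E[α(G)] may be larger.)

E[α(G)] ≥ 343/4 ≈ 85.750000.


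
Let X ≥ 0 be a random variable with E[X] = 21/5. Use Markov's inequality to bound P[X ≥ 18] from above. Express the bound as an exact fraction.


μ = E[X] = 21/5, a = 18.
Markov: P[X ≥ 18] ≤ μ/a = (21/5)/18 = 7/30.
Numerically: ≈ 0.233.
(Since a = 18 > μ = 4.200, the bound 7/30 is < 1 and informative.)

P[X ≥ 18] ≤ 7/30 ≈ 0.233.


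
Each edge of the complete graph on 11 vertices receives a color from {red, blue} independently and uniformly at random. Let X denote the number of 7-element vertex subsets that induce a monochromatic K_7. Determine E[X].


Let X = Σ_S X_S over the C(11, 7) = 330 subsets S of size 7, where X_S = 1 if the K_7 on S is monochromatic.
For a fixed S, the K_7 on S has C(7, 2) = 21 edges. P[all 21 edges red] = (1/2)^21, and likewise for blue, so P[monochromatic] = 2·(1/2)^21 = 2^{1 − 21} = 1/1048576.
By linearity: E[X] = C(11, 7) · 2^{1 − 21} = 330 · 1/1048576 = 165/524288.
Numerically: E[X] ≈ 0.000.

E[X] = C(11,7)·2^(1−C(7,2)) = 165/524288 ≈ 0.000.


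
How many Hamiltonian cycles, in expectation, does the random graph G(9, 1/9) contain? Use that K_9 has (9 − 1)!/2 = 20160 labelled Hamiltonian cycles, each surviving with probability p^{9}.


K_9 has (9 − 1)!/2 = 20160 labelled Hamiltonian cycles.
For each such Hamiltonian cycle H, let X_H = 1 if all 9 edges of H are present in G. Then P[X_H = 1] = p^{9} = (1/9)^{9} = 1/387420489.
By linearity of expectation: E[X] = Σ_H E[X_H] = 20160 · p^{9} = 20160 · 1/387420489 = 2240/43046721.
Numerically: E[X] ≈ 5.2e-05.

E[X] = 20160 · (1/9)^{9} = 2240/43046721 ≈ 5.2e-05.


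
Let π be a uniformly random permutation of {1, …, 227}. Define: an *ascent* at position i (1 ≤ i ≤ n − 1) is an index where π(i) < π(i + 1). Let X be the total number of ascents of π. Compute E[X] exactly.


Write X = Σ X_I over i = 1, …, 226, with X_I the indicator of one ascent.
There are 226 indicators.
For each fixed i, the pair (π(i), π(i+1)) is a uniformly random ordered pair of distinct values from {1, …, 227}; by symmetry P[π(i) < π(i+1)] = 1/2.
By linearity: E[X] = 226 · (1/2) = (227 − 1) · (1/2) = 113 ≈ 113.00000.

E[X] = 113 = 113.00000.


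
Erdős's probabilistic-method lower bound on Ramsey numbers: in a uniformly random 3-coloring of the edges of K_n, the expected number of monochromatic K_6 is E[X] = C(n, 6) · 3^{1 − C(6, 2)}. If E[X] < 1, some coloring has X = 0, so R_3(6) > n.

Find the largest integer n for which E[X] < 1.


We need C(n, 6) · 3^{1 − 15} < 1, i.e. C(n, 6) < 3^{15 − 1} = 4782969.
Check values of n near the boundary:
  n = 39: C(39, 6) = 3262623; 3262623 < 4782969? YES
  n = 40: C(40, 6) = 3838380; 3838380 < 4782969? YES
  n = 41: C(41, 6) = 4496388; 4496388 < 4782969? YES
  n = 42: C(42, 6) = 5245786; 5245786 < 4782969? NO
  n = 43: C(43, 6) = 6096454; 6096454 < 4782969? NO
The largest n with C(n, 6) < 4782969 is n = 41 (where E[X] = 1498796/1594323 ≈ 0.94008). Hence R_3(6) > 41, i.e. R_3(6) ≥ 42.

Largest n = 41; hence R_3(6) > 41.


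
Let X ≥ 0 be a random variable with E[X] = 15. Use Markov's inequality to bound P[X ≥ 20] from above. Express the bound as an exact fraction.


μ = E[X] = 15, a = 20.
Markov: P[X ≥ 20] ≤ μ/a = (15)/20 = 3/4.
Numerically: ≈ 0.75000.
(Since a = 20 > μ = 15.00000, the bound 3/4 is < 1 and informative.)

P[X ≥ 20] ≤ 3/4 ≈ 0.75000.


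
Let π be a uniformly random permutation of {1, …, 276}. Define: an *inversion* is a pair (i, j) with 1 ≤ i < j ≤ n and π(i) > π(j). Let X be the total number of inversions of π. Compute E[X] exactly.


Write X = Σ X_I over the C(276, 2) = 37950 pairs i < j, with X_I the indicator of one inversion.
There are 37950 indicators.
For each fixed pair i < j, the values π(i) and π(j) are two distinct elements of {1, …, 276} in uniformly random order; by symmetry P[π(i) > π(j)] = 1/2.
By linearity: E[X] = 37950 · (1/2) = C(276, 2) · (1/2) = 37950/2 = 18975 ≈ 18975.000000.

E[X] = 18975 = 18975.000000.


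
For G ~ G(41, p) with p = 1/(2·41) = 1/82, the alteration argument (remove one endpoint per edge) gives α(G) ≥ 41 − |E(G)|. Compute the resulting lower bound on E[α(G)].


E[|E(G)|] = C(41, 2)·p = 820 · (1/82) = 10.
E[α(G)] ≥ n − E[|E(G)|] = 41 − 10 = 31.
Numerically: ≈ 31.0000.
(This is only a lower bound; the true E[α(G)] may be larger.)

E[α(G)] ≥ 31 ≈ 31.0000.


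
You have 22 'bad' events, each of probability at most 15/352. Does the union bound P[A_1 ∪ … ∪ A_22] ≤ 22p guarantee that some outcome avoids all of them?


Union bound: P[∪_{i=1}^{22} A_i] ≤ Σ_i P[A_i] ≤ 22·p = 22·(15/352) = 15/16.
Numerically: 15/16 ≈ 0.938.
Is 15/16 < 1? YES.
Since P[∪ A_i] ≤ 15/16 < 1, the complement has P[∩ A_i^c] ≥ 1 − 15/16 = 1/16 > 0, so some outcome avoids every A_i.

22·p = 15/16 ≈ 0.938; existence CERTIFIED by the union bound.


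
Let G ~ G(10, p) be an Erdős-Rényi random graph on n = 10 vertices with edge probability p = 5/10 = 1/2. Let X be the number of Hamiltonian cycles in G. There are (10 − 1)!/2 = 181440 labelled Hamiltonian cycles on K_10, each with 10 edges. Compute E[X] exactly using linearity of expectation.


K_10 has (10 − 1)!/2 = 181440 labelled Hamiltonian cycles.
For each such Hamiltonian cycle H, let X_H = 1 if all 10 edges of H are present in G. Then P[X_H = 1] = p^{10} = (1/2)^{10} = 1/1024.
By linearity: E[X] = Σ_H E[X_H] = 181440 · p^{10} = 181440 · 1/1024 = 2835/16.
Numerically: E[X] ≈ 177.19.

E[X] = 181440 · (1/2)^{10} = 2835/16 ≈ 177.19.


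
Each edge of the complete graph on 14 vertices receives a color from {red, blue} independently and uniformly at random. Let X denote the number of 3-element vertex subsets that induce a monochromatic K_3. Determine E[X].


Let X = Σ_S X_S over the C(14, 3) = 364 subsets S of size 3, where X_S = 1 if the K_3 on S is monochromatic.
For a fixed S, the K_3 on S has C(3, 2) = 3 edges. P[all 3 edges red] = (1/2)^3, and likewise for blue, so P[monochromatic] = 2·(1/2)^3 = 2^{1 − 3} = 1/4.
By linearity of expectation: E[X] = C(14, 3) · 2^{1 − 3} = 364 · 1/4 = 91.
Numerically: E[X] ≈ 91.000000.

E[X] = C(14,3)·2^(1−C(3,2)) = 91 ≈ 91.000000.


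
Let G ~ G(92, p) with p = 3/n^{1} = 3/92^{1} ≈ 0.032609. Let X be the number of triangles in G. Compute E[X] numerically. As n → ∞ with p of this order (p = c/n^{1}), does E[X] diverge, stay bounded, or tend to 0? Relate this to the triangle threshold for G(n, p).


Number of potential triangles: C(92, 3) = 125580.
Each occurs with probability p³ ≈ (0.032609)³ ≈ 3.4673708e-05.
By linearity: E[X] = C(92, 3)·p³ ≈ 125580 · 3.4673708e-05 ≈ 4.35432.
Here α = 1, so p = 3/n is exactly at the triangle threshold p ~ 1/n. Asymptotically E[X] → c³/6 = 3³/6 = 9/2 ≈ 4.50000, a bounded constant. In this regime the triangle count is asymptotically Poisson(c³/6).

E[X] ≈ 4.35432; in regime p = Θ(1/n^{1}) E[X] stays bounded (at the triangle threshold p ~ 1/n).


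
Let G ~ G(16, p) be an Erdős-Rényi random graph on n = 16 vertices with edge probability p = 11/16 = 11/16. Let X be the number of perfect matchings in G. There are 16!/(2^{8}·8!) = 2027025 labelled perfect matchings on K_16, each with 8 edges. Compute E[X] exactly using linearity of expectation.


K_16 has 16!/(2^{8}·8!) = 2027025 labelled perfect matchings.
For each such perfect matching H, let X_H = 1 if all 8 edges of H are present in G. Then P[X_H = 1] = p^{8} = (11/16)^{8} = 214358881/4294967296.
By linearity: E[X] = Σ_H E[X_H] = 2027025 · p^{8} = 2027025 · 214358881/4294967296 = 434510810759025/4294967296.
Numerically: E[X] ≈ 101167.

E[X] = 2027025 · (11/16)^{8} = 434510810759025/4294967296 ≈ 101167.


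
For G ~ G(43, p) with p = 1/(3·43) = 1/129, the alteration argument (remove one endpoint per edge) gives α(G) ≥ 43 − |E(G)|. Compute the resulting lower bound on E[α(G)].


E[|E(G)|] = C(43, 2)·p = 903 · (1/129) = 7.
E[α(G)] ≥ n − E[|E(G)|] = 43 − 7 = 36.
Numerically: ≈ 36.00000.
(This is only a lower bound; the true E[α(G)] may be larger.)

E[α(G)] ≥ 36 ≈ 36.00000.


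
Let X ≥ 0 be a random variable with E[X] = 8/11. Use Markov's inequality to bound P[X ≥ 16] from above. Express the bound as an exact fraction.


μ = E[X] = 8/11, a = 16.
Markov: P[X ≥ 16] ≤ μ/a = (8/11)/16 = 1/22.
Numerically: ≈ 0.045.
(Since a = 16 > μ = 0.727, the bound 1/22 is < 1 and informative.)

P[X ≥ 16] ≤ 1/22 ≈ 0.045.


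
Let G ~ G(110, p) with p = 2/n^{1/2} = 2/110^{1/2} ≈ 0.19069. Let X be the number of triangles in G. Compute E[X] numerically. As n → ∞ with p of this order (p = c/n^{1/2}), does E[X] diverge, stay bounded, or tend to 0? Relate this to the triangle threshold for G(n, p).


Number of potential triangles: C(110, 3) = 215820.
Each occurs with probability p³ ≈ (0.19069)³ ≈ 6.9342734e-03.
By linearity: E[X] = C(110, 3)·p³ ≈ 215820 · 6.9342734e-03 ≈ 1496.55488.
Since α = 1/2 < 1, p = c/n^{1/2} ≫ 1/n is above the triangle threshold p ~ 1/n. Asymptotically E[X] ~ (c³/6)·n^{3(1−α)} = (2³/6)·n^{1.5} → ∞; triangles are abundant w.h.p.

E[X] ≈ 1496.55488; in regime p = Θ(1/n^{1/2}) E[X] diverges (above the triangle threshold p ~ 1/n).


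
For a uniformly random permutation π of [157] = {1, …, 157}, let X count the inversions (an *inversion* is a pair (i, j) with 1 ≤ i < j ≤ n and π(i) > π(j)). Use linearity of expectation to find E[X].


Write X = Σ X_I over the C(157, 2) = 12246 pairs i < j, with X_I the indicator of one inversion.
There are 12246 indicators.
For each fixed pair i < j, the values π(i) and π(j) are two distinct elements of {1, …, 157} in uniformly random order; by symmetry P[π(i) > π(j)] = 1/2.
By linearity: E[X] = 12246 · (1/2) = C(157, 2) · (1/2) = 12246/2 = 6123 ≈ 6123.0000.

E[X] = 6123 = 6123.0000.


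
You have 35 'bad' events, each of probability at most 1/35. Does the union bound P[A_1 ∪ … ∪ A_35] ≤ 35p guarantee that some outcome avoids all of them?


Union bound: P[∪_{i=1}^{35} A_i] ≤ Σ_i P[A_i] ≤ 35·p = 35·(1/35) = 1.
Numerically: 1 ≈ 1.0000000.
Is 1 < 1? NO.
Since the bound 1 is ≥ 1, the union bound is uninformative here; it does NOT by itself certify existence.

35·p = 1 ≈ 1.0000000; existence NOT certified by the union bound.


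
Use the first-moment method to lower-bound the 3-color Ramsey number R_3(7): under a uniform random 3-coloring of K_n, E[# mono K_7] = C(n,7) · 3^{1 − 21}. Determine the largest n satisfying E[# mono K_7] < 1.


We need C(n, 7) · 3^{1 − 21} < 1, i.e. C(n, 7) < 3^{21 − 1} = 3486784401.
Check values of n near the boundary:
  n = 77: C(77, 7) = 2404808340; 2404808340 < 3486784401? YES
  n = 78: C(78, 7) = 2641902120; 2641902120 < 3486784401? YES
  n = 79: C(79, 7) = 2898753715; 2898753715 < 3486784401? YES
  n = 80: C(80, 7) = 3176716400; 3176716400 < 3486784401? YES
  n = 81: C(81, 7) = 3477216600; 3477216600 < 3486784401? YES
  n = 82: C(82, 7) = 3801756816; 3801756816 < 3486784401? NO
The largest n with C(n, 7) < 3486784401 is n = 81 (where E[X] = 42928600/43046721 ≈ 0.9972560). Hence R_3(7) > 81, i.e. R_3(7) ≥ 82.

Largest n = 81; hence R_3(7) > 81.


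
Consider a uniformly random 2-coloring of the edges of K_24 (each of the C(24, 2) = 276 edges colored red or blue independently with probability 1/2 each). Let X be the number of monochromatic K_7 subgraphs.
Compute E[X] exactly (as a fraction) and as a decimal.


Let X = Σ_S X_S over the C(24, 7) = 346104 subsets S of size 7, where X_S = 1 if the K_7 on S is monochromatic.
For a fixed S, the K_7 on S has C(7, 2) = 21 edges. P[all 21 edges red] = (1/2)^21, and likewise for blue, so P[monochromatic] = 2·(1/2)^21 = 2^{1 − 21} = 1/1048576.
Summing: E[X] = C(24, 7) · 2^{1 − 21} = 346104 · 1/1048576 = 43263/131072.
Numerically: E[X] ≈ 0.330070.

E[X] = C(24,7)·2^(1−C(7,2)) = 43263/131072 ≈ 0.330070.


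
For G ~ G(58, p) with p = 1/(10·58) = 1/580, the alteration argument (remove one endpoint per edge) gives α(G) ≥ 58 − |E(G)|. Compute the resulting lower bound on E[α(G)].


E[|E(G)|] = C(58, 2)·p = 1653 · (1/580) = 57/20.
E[α(G)] ≥ n − E[|E(G)|] = 58 − 57/20 = 1103/20.
Numerically: ≈ 55.15000.
(This is only a lower bound; the true E[α(G)] may be larger.)

E[α(G)] ≥ 1103/20 ≈ 55.15000.


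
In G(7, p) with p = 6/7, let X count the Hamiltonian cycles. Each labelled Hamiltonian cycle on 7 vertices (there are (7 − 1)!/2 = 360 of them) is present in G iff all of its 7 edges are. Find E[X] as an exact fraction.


K_7 has (7 − 1)!/2 = 360 labelled Hamiltonian cycles.
For each such Hamiltonian cycle H, let X_H = 1 if all 7 edges of H are present in G. Then P[X_H = 1] = p^{7} = (6/7)^{7} = 279936/823543.
By linearity: E[X] = Σ_H E[X_H] = 360 · p^{7} = 360 · 279936/823543 = 100776960/823543.
Numerically: E[X] ≈ 122.4.

E[X] = 360 · (6/7)^{7} = 100776960/823543 ≈ 122.4.


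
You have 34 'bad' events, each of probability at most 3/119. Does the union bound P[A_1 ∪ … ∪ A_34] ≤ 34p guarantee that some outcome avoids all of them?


Union bound: P[∪_{i=1}^{34} A_i] ≤ Σ_i P[A_i] ≤ 34·p = 34·(3/119) = 6/7.
Numerically: 6/7 ≈ 0.857143.
Is 6/7 < 1? YES.
Since P[∪ A_i] ≤ 6/7 < 1, the complement has P[∩ A_i^c] ≥ 1 − 6/7 = 1/7 > 0, so some outcome avoids every A_i.

34·p = 6/7 ≈ 0.857143; existence CERTIFIED by the union bound.


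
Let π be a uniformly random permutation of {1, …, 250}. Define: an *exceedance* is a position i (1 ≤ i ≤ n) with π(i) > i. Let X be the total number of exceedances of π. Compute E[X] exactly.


Write X = Σ_{i=1}^{250} X_i, where X_i = 1_{π(i) > i}.
For each fixed i, π(i) is uniform over {1, …, 250} (marginal of a uniform permutation), so P[π(i) > i] = (n − i)/n. Summing: Σ_{i=1}^{250} (n − i)/n = (0 + 1 + … + 249)/250 = 250(250 − 1)/(2·250) = (250 − 1)/2.
Hence E[X] = Σ_{i=1}^{250} (250 − i)/250 = 249/2 ≈ 124.500000.

E[X] = 249/2 = 124.500000.


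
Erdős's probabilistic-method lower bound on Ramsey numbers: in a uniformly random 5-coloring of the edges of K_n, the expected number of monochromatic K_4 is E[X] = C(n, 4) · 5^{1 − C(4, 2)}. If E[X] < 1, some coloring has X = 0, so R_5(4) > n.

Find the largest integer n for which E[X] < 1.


We need C(n, 4) · 5^{1 − 6} < 1, i.e. C(n, 4) < 5^{6 − 1} = 3125.
Check values of n near the boundary:
  n = 17: C(17, 4) = 2380; 2380 < 3125? YES
  n = 18: C(18, 4) = 3060; 3060 < 3125? YES
  n = 19: C(19, 4) = 3876; 3876 < 3125? NO
  n = 20: C(20, 4) = 4845; 4845 < 3125? NO
  n = 21: C(21, 4) = 5985; 5985 < 3125? NO
The largest n with C(n, 4) < 3125 is n = 18 (where E[X] = 612/625 ≈ 0.979200). Hence R_5(4) > 18, i.e. R_5(4) ≥ 19.

Largest n = 18; hence R_5(4) > 18.


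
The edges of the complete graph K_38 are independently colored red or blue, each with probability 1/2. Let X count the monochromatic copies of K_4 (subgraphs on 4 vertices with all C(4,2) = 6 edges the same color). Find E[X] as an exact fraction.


Let X = Σ_S X_S over the C(38, 4) = 73815 subsets S of size 4, where X_S = 1 if the K_4 on S is monochromatic.
For a fixed S, the K_4 on S has C(4, 2) = 6 edges. P[all 6 edges red] = (1/2)^6, and likewise for blue, so P[monochromatic] = 2·(1/2)^6 = 2^{1 − 6} = 1/32.
By linearity of expectation: E[X] = C(38, 4) · 2^{1 − 6} = 73815 · 1/32 = 73815/32.
Numerically: E[X] ≈ 2306.718750.

E[X] = C(38,4)·2^(1−C(4,2)) = 73815/32 ≈ 2306.718750.


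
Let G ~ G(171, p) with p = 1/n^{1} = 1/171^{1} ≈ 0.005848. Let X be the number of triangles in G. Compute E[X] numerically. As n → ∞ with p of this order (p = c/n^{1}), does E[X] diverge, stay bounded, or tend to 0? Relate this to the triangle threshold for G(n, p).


Number of potential triangles: C(171, 3) = 818805.
Each occurs with probability p³ ≈ (0.005848)³ ≈ 1.9999156e-07.
By linearity: E[X] = C(171, 3)·p³ ≈ 818805 · 1.9999156e-07 ≈ 0.16375.
Here α = 1, so p = 1/n is exactly at the triangle threshold p ~ 1/n. Asymptotically E[X] → c³/6 = 1³/6 = 1/6 ≈ 0.16667, a bounded constant. In this regime the triangle count is asymptotically Poisson(c³/6).

E[X] ≈ 0.16375; in regime p = Θ(1/n^{1}) E[X] stays bounded (at the triangle threshold p ~ 1/n).


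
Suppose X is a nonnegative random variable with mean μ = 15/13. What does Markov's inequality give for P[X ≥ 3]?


μ = E[X] = 15/13, a = 3.
Markov: P[X ≥ 3] ≤ μ/a = (15/13)/3 = 5/13.
Numerically: ≈ 0.38462.
(Since a = 3 > μ = 1.15385, the bound 5/13 is < 1 and informative.)

P[X ≥ 3] ≤ 5/13 ≈ 0.38462.


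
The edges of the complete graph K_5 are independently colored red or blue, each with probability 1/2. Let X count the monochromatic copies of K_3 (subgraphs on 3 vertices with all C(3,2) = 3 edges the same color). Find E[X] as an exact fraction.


Let X = Σ_S X_S over the C(5, 3) = 10 subsets S of size 3, where X_S = 1 if the K_3 on S is monochromatic.
For a fixed S, the K_3 on S has C(3, 2) = 3 edges. P[all 3 edges red] = (1/2)^3, and likewise for blue, so P[monochromatic] = 2·(1/2)^3 = 2^{1 − 3} = 1/4.
Summing: E[X] = C(5, 3) · 2^{1 − 3} = 10 · 1/4 = 5/2.
Numerically: E[X] ≈ 2.50000.

E[X] = C(5,3)·2^(1−C(3,2)) = 5/2 ≈ 2.50000.


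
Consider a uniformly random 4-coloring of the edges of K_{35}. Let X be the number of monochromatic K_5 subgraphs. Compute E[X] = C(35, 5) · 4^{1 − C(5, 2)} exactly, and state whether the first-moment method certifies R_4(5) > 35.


E[X] = C(35, 5) · 4^{1 − 10} = 324632 · 4^{−9} = 324632/262144.
As a reduced fraction: E[X] = 40579/32768 ≈ 1.2384.
Is E[X] < 1? NO.
Since E[X] ≥ 1, the first-moment bound is inconclusive at n = 35; it does NOT by itself certify R_4(5) > 35.

E[X] = 40579/32768 ≈ 1.2384; E[X] ≥ 1; first-moment method inconclusive here.


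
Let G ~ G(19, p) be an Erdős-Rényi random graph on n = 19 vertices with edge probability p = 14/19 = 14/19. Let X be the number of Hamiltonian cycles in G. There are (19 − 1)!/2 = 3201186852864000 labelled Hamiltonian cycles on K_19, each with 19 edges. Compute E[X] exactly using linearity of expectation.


K_19 has (19 − 1)!/2 = 3201186852864000 labelled Hamiltonian cycles.
For each such Hamiltonian cycle H, let X_H = 1 if all 19 edges of H are present in G. Then P[X_H = 1] = p^{19} = (14/19)^{19} = 5976303958948914397184/1978419655660313589123979.
Summing the indicators: E[X] = Σ_H E[X_H] = 3201186852864000 · p^{19} = 3201186852864000 · 5976303958948914397184/1978419655660313589123979 = 19131265662106339128470788663934976000/1978419655660313589123979.
Numerically: E[X] ≈ 9.67e+12.

E[X] = 3201186852864000 · (14/19)^{19} = 19131265662106339128470788663934976000/1978419655660313589123979 ≈ 9.67e+12.


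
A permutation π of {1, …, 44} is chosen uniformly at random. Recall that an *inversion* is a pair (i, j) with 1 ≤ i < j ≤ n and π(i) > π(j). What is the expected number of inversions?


Write X = Σ X_I over the C(44, 2) = 946 pairs i < j, with X_I the indicator of one inversion.
There are 946 indicators.
For each fixed pair i < j, the values π(i) and π(j) are two distinct elements of {1, …, 44} in uniformly random order; by symmetry P[π(i) > π(j)] = 1/2.
By linearity: E[X] = 946 · (1/2) = C(44, 2) · (1/2) = 946/2 = 473 ≈ 473.000.

E[X] = 473 = 473.000.


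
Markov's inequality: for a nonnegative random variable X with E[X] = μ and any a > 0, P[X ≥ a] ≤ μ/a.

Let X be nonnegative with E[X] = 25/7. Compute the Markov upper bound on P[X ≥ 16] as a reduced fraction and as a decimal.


μ = E[X] = 25/7, a = 16.
Markov: P[X ≥ 16] ≤ μ/a = (25/7)/16 = 25/112.
Numerically: ≈ 0.2232.
(Since a = 16 > μ = 3.5714, the bound 25/112 is < 1 and informative.)

P[X ≥ 16] ≤ 25/112 ≈ 0.2232.


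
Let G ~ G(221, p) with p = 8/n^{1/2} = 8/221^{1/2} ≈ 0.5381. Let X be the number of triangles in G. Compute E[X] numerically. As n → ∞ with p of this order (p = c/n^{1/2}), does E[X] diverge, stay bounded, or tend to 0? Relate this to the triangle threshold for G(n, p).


Number of potential triangles: C(221, 3) = 1774630.
Each occurs with probability p³ ≈ (0.5381)³ ≈ 1.558409e-01.
By linearity: E[X] = C(221, 3)·p³ ≈ 1774630 · 1.558409e-01 ≈ 276560.0018.
Since α = 1/2 < 1, p = c/n^{1/2} ≫ 1/n is above the triangle threshold p ~ 1/n. Asymptotically E[X] ~ (c³/6)·n^{3(1−α)} = (8³/6)·n^{1.5} → ∞; triangles are abundant w.h.p.

E[X] ≈ 276560.0018; in regime p = Θ(1/n^{1/2}) E[X] diverges (above the triangle threshold p ~ 1/n).


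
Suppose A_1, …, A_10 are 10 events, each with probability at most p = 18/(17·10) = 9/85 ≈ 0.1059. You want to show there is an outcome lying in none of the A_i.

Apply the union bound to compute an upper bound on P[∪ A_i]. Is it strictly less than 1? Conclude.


Union bound: P[∪_{i=1}^{10} A_i] ≤ Σ_i P[A_i] ≤ 10·p = 10·(9/85) = 18/17.
Numerically: 18/17 ≈ 1.0588.
Is 18/17 < 1? NO.
Since the bound 18/17 is ≥ 1, the union bound is uninformative here; it does NOT by itself certify existence.

10·p = 18/17 ≈ 1.0588; existence NOT certified by the union bound.


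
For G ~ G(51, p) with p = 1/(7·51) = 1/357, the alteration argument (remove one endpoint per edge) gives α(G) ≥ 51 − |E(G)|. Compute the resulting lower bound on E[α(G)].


E[|E(G)|] = C(51, 2)·p = 1275 · (1/357) = 25/7.
E[α(G)] ≥ n − E[|E(G)|] = 51 − 25/7 = 332/7.
Numerically: ≈ 47.42857.
(This is only a lower bound; the true E[α(G)] may be larger.)

E[α(G)] ≥ 332/7 ≈ 47.42857.


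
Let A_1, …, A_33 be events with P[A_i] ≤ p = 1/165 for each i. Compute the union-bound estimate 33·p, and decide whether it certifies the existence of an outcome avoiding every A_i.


Union bound: P[∪_{i=1}^{33} A_i] ≤ Σ_i P[A_i] ≤ 33·p = 33·(1/165) = 1/5.
Numerically: 1/5 ≈ 0.200000.
Is 1/5 < 1? YES.
Since P[∪ A_i] ≤ 1/5 < 1, the complement has P[∩ A_i^c] ≥ 1 − 1/5 = 4/5 > 0, so some outcome avoids every A_i.

33·p = 1/5 ≈ 0.200000; existence CERTIFIED by the union bound.


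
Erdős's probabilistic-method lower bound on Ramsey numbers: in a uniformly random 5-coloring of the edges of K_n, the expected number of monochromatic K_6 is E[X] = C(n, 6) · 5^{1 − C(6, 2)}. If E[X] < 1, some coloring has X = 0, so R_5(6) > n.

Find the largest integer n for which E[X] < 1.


We need C(n, 6) · 5^{1 − 15} < 1, i.e. C(n, 6) < 5^{15 − 1} = 6103515625.
Check values of n near the boundary:
  n = 125: C(125, 6) = 4690625500; 4690625500 < 6103515625? YES
  n = 126: C(126, 6) = 4925156775; 4925156775 < 6103515625? YES
  n = 127: C(127, 6) = 5169379425; 5169379425 < 6103515625? YES
  n = 128: C(128, 6) = 5423611200; 5423611200 < 6103515625? YES
  n = 129: C(129, 6) = 5688177600; 5688177600 < 6103515625? YES
  n = 130: C(130, 6) = 5963412000; 5963412000 < 6103515625? YES
  n = 131: C(131, 6) = 6249655776; 6249655776 < 6103515625? NO
The largest n with C(n, 6) < 6103515625 is n = 130 (where E[X] = 47707296/48828125 ≈ 0.9770). Hence R_5(6) > 130, i.e. R_5(6) ≥ 131.

Largest n = 130; hence R_5(6) > 130.


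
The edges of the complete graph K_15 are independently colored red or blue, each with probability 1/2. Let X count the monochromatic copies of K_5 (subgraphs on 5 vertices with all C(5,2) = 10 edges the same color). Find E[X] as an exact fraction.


Let X = Σ_S X_S over the C(15, 5) = 3003 subsets S of size 5, where X_S = 1 if the K_5 on S is monochromatic.
For a fixed S, the K_5 on S has C(5, 2) = 10 edges. P[all 10 edges red] = (1/2)^10, and likewise for blue, so P[monochromatic] = 2·(1/2)^10 = 2^{1 − 10} = 1/512.
By linearity of expectation: E[X] = C(15, 5) · 2^{1 − 10} = 3003 · 1/512 = 3003/512.
Numerically: E[X] ≈ 5.8652.

E[X] = C(15,5)·2^(1−C(5,2)) = 3003/512 ≈ 5.8652.


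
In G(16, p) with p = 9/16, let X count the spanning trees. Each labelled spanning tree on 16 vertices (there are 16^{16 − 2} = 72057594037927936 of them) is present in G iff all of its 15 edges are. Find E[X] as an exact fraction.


K_16 has 16^{16 − 2} = 72057594037927936 labelled spanning trees.
For each such spanning tree H, let X_H = 1 if all 15 edges of H are present in G. Then P[X_H = 1] = p^{15} = (9/16)^{15} = 205891132094649/1152921504606846976.
By linearity: E[X] = Σ_H E[X_H] = 72057594037927936 · p^{15} = 72057594037927936 · 205891132094649/1152921504606846976 = 205891132094649/16.
Numerically: E[X] ≈ 1.29e+13.

E[X] = 72057594037927936 · (9/16)^{15} = 205891132094649/16 ≈ 1.29e+13.


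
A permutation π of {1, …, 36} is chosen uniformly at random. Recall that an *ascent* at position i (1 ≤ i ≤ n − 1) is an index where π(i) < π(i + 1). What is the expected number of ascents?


Write X = Σ X_I over i = 1, …, 35, with X_I the indicator of one ascent.
There are 35 indicators.
For each fixed i, the pair (π(i), π(i+1)) is a uniformly random ordered pair of distinct values from {1, …, 36}; by symmetry P[π(i) < π(i+1)] = 1/2.
By linearity: E[X] = 35 · (1/2) = (36 − 1) · (1/2) = 35/2 ≈ 17.500.

E[X] = 35/2 = 17.500.


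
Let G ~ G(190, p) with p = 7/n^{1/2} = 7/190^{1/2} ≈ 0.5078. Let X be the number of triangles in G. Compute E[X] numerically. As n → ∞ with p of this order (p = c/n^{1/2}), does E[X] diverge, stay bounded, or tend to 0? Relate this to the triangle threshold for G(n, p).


Number of potential triangles: C(190, 3) = 1125180.
Each occurs with probability p³ ≈ (0.5078)³ ≈ 1.309676e-01.
By linearity: E[X] = C(190, 3)·p³ ≈ 1125180 · 1.309676e-01 ≈ 147362.0731.
Since α = 1/2 < 1, p = c/n^{1/2} ≫ 1/n is above the triangle threshold p ~ 1/n. Asymptotically E[X] ~ (c³/6)·n^{3(1−α)} = (7³/6)·n^{1.5} → ∞; triangles are abundant w.h.p.

E[X] ≈ 147362.0731; in regime p = Θ(1/n^{1/2}) E[X] diverges (above the triangle threshold p ~ 1/n).


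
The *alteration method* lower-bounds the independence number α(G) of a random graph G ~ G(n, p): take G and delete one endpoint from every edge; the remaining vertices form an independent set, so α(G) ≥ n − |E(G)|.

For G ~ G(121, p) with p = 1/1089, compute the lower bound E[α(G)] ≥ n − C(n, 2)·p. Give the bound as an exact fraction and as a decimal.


E[|E(G)|] = C(121, 2)·p = 7260 · (1/1089) = 20/3.
E[α(G)] ≥ n − E[|E(G)|] = 121 − 20/3 = 343/3.
Numerically: ≈ 114.333333.
(This is only a lower bound; the true E[α(G)] may be larger.)

E[α(G)] ≥ 343/3 ≈ 114.333333.


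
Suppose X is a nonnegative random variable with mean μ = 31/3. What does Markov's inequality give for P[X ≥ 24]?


μ = E[X] = 31/3, a = 24.
Markov: P[X ≥ 24] ≤ μ/a = (31/3)/24 = 31/72.
Numerically: ≈ 0.4306.
(Since a = 24 > μ = 10.3333, the bound 31/72 is < 1 and informative.)

P[X ≥ 24] ≤ 31/72 ≈ 0.4306.


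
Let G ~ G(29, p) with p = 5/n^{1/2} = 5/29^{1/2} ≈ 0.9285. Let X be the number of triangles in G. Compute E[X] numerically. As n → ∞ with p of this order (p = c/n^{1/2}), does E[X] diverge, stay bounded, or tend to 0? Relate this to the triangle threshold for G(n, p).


Number of potential triangles: C(29, 3) = 3654.
Each occurs with probability p³ ≈ (0.9285)³ ≈ 8.004109e-01.
By linearity: E[X] = C(29, 3)·p³ ≈ 3654 · 8.004109e-01 ≈ 2924.7016.
Since α = 1/2 < 1, p = c/n^{1/2} ≫ 1/n is above the triangle threshold p ~ 1/n. Asymptotically E[X] ~ (c³/6)·n^{3(1−α)} = (5³/6)·n^{1.5} → ∞; triangles are abundant w.h.p.

E[X] ≈ 2924.7016; in regime p = Θ(1/n^{1/2}) E[X] diverges (above the triangle threshold p ~ 1/n).


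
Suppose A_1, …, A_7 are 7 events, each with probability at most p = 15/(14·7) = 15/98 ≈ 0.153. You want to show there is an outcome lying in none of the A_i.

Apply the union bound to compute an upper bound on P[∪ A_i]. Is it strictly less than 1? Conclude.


Union bound: P[∪_{i=1}^{7} A_i] ≤ Σ_i P[A_i] ≤ 7·p = 7·(15/98) = 15/14.
Numerically: 15/14 ≈ 1.071.
Is 15/14 < 1? NO.
Since the bound 15/14 is ≥ 1, the union bound is uninformative here; it does NOT by itself certify existence.

7·p = 15/14 ≈ 1.071; existence NOT certified by the union bound.


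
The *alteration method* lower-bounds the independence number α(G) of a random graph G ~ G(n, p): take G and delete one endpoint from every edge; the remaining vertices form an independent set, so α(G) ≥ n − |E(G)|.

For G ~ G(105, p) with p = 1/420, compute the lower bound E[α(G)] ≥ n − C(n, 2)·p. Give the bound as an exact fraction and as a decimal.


E[|E(G)|] = C(105, 2)·p = 5460 · (1/420) = 13.
E[α(G)] ≥ n − E[|E(G)|] = 105 − 13 = 92.
Numerically: ≈ 92.0000.
(This is only a lower bound; the true E[α(G)] may be larger.)

E[α(G)] ≥ 92 ≈ 92.0000.


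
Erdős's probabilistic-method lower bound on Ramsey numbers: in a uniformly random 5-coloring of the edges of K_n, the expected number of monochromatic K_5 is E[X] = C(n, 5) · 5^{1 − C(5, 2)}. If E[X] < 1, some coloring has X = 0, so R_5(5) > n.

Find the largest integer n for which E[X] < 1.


We need C(n, 5) · 5^{1 − 10} < 1, i.e. C(n, 5) < 5^{10 − 1} = 1953125.
Check values of n near the boundary:
  n = 45: C(45, 5) = 1221759; 1221759 < 1953125? YES
  n = 46: C(46, 5) = 1370754; 1370754 < 1953125? YES
  n = 47: C(47, 5) = 1533939; 1533939 < 1953125? YES
  n = 48: C(48, 5) = 1712304; 1712304 < 1953125? YES
  n = 49: C(49, 5) = 1906884; 1906884 < 1953125? YES
  n = 50: C(50, 5) = 2118760; 2118760 < 1953125? NO
  n = 51: C(51, 5) = 2349060; 2349060 < 1953125? NO
The largest n with C(n, 5) < 1953125 is n = 49 (where E[X] = 1906884/1953125 ≈ 0.9763246). Hence R_5(5) > 49, i.e. R_5(5) ≥ 50.

Largest n = 49; hence R_5(5) > 49.


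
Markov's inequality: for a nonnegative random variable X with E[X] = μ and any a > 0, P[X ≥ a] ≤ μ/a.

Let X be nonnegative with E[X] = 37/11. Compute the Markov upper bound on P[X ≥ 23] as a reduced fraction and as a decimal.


μ = E[X] = 37/11, a = 23.
Markov: P[X ≥ 23] ≤ μ/a = (37/11)/23 = 37/253.
Numerically: ≈ 0.1462.
(Since a = 23 > μ = 3.3636, the bound 37/253 is < 1 and informative.)

P[X ≥ 23] ≤ 37/253 ≈ 0.1462.


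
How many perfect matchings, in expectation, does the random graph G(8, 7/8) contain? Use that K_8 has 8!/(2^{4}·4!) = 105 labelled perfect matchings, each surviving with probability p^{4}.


K_8 has 8!/(2^{4}·4!) = 105 labelled perfect matchings.
For each such perfect matching H, let X_H = 1 if all 4 edges of H are present in G. Then P[X_H = 1] = p^{4} = (7/8)^{4} = 2401/4096.
Summing the indicators: E[X] = Σ_H E[X_H] = 105 · p^{4} = 105 · 2401/4096 = 252105/4096.
Numerically: E[X] ≈ 61.549.

E[X] = 105 · (7/8)^{4} = 252105/4096 ≈ 61.549.


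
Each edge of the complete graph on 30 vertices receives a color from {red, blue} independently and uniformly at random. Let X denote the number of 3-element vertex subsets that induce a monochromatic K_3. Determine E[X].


Let X = Σ_S X_S over the C(30, 3) = 4060 subsets S of size 3, where X_S = 1 if the K_3 on S is monochromatic.
For a fixed S, the K_3 on S has C(3, 2) = 3 edges. P[all 3 edges red] = (1/2)^3, and likewise for blue, so P[monochromatic] = 2·(1/2)^3 = 2^{1 − 3} = 1/4.
By linearity of expectation: E[X] = C(30, 3) · 2^{1 − 3} = 4060 · 1/4 = 1015.
Numerically: E[X] ≈ 1015.000.

E[X] = C(30,3)·2^(1−C(3,2)) = 1015 ≈ 1015.000.


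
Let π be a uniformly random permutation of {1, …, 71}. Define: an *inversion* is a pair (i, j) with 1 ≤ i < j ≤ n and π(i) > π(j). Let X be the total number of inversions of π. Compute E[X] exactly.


Write X = Σ X_I over the C(71, 2) = 2485 pairs i < j, with X_I the indicator of one inversion.
There are 2485 indicators.
For each fixed pair i < j, the values π(i) and π(j) are two distinct elements of {1, …, 71} in uniformly random order; by symmetry P[π(i) > π(j)] = 1/2.
By linearity: E[X] = 2485 · (1/2) = C(71, 2) · (1/2) = 2485/2 = 2485/2 ≈ 1242.500.

E[X] = 2485/2 = 1242.500.


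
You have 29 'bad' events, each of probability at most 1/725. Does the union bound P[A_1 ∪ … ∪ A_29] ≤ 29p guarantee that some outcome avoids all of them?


Union bound: P[∪_{i=1}^{29} A_i] ≤ Σ_i P[A_i] ≤ 29·p = 29·(1/725) = 1/25.
Numerically: 1/25 ≈ 0.0400000.
Is 1/25 < 1? YES.
Since P[∪ A_i] ≤ 1/25 < 1, the complement has P[∩ A_i^c] ≥ 1 − 1/25 = 24/25 > 0, so some outcome avoids every A_i.

29·p = 1/25 ≈ 0.0400000; existence CERTIFIED by the union bound.


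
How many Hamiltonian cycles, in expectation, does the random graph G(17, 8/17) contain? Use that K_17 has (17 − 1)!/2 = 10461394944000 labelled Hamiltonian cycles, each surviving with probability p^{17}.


K_17 has (17 − 1)!/2 = 10461394944000 labelled Hamiltonian cycles.
For each such Hamiltonian cycle H, let X_H = 1 if all 17 edges of H are present in G. Then P[X_H = 1] = p^{17} = (8/17)^{17} = 2251799813685248/827240261886336764177.
By linearity of expectation: E[X] = Σ_H E[X_H] = 10461394944000 · p^{17} = 10461394944000 · 2251799813685248/827240261886336764177 = 23556967185786995434586112000/827240261886336764177.
Numerically: E[X] ≈ 2.8477e+07.

E[X] = 10461394944000 · (8/17)^{17} = 23556967185786995434586112000/827240261886336764177 ≈ 2.8477e+07.


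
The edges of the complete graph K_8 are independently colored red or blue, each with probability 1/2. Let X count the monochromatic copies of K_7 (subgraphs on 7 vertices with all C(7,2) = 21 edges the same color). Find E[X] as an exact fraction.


Let X = Σ_S X_S over the C(8, 7) = 8 subsets S of size 7, where X_S = 1 if the K_7 on S is monochromatic.
For a fixed S, the K_7 on S has C(7, 2) = 21 edges. P[all 21 edges red] = (1/2)^21, and likewise for blue, so P[monochromatic] = 2·(1/2)^21 = 2^{1 − 21} = 1/1048576.
By linearity: E[X] = C(8, 7) · 2^{1 − 21} = 8 · 1/1048576 = 1/131072.
Numerically: E[X] ≈ 0.00001.

E[X] = C(8,7)·2^(1−C(7,2)) = 1/131072 ≈ 0.00001.


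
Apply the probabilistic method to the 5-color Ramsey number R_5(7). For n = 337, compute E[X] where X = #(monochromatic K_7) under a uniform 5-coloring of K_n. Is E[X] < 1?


E[X] = C(337, 7) · 5^{1 − 21} = 91989916924632 · 5^{−20} = 91989916924632/95367431640625.
As a reduced fraction: E[X] = 91989916924632/95367431640625 ≈ 0.9645842.
Is E[X] < 1? YES.
Since E[X] < 1, there exists a 5-coloring of K_{337} with no monochromatic K_7; hence R_5(7) > 337.

E[X] = 91989916924632/95367431640625 ≈ 0.9645842; E[X] < 1, so R_5(7) > 337.


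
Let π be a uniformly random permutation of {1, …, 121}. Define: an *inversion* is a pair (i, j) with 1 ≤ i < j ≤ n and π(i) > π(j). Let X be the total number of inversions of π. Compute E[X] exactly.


Write X = Σ X_I over the C(121, 2) = 7260 pairs i < j, with X_I the indicator of one inversion.
There are 7260 indicators.
For each fixed pair i < j, the values π(i) and π(j) are two distinct elements of {1, …, 121} in uniformly random order; by symmetry P[π(i) > π(j)] = 1/2.
By linearity: E[X] = 7260 · (1/2) = C(121, 2) · (1/2) = 7260/2 = 3630 ≈ 3630.000000.

E[X] = 3630 = 3630.000000.


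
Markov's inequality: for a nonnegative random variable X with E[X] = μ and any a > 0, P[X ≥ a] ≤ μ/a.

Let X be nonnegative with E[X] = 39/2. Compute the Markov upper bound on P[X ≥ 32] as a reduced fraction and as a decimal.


μ = E[X] = 39/2, a = 32.
Markov: P[X ≥ 32] ≤ μ/a = (39/2)/32 = 39/64.
Numerically: ≈ 0.609.
(Since a = 32 > μ = 19.500, the bound 39/64 is < 1 and informative.)

P[X ≥ 32] ≤ 39/64 ≈ 0.609.


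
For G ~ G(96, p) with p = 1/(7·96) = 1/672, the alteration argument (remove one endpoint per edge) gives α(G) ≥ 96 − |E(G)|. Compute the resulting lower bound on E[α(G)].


E[|E(G)|] = C(96, 2)·p = 4560 · (1/672) = 95/14.
E[α(G)] ≥ n − E[|E(G)|] = 96 − 95/14 = 1249/14.
Numerically: ≈ 89.21429.
(This is only a lower bound; the true E[α(G)] may be larger.)

E[α(G)] ≥ 1249/14 ≈ 89.21429.


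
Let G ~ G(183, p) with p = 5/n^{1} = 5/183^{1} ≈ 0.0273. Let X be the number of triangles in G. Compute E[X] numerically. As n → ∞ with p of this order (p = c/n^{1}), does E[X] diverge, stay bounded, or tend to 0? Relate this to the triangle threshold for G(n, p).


Number of potential triangles: C(183, 3) = 1004731.
Each occurs with probability p³ ≈ (0.0273)³ ≈ 2.03966e-05.
By linearity: E[X] = C(183, 3)·p³ ≈ 1004731 · 2.03966e-05 ≈ 20.493.
Here α = 1, so p = 5/n is exactly at the triangle threshold p ~ 1/n. Asymptotically E[X] → c³/6 = 5³/6 = 125/6 ≈ 20.833, a bounded constant. In this regime the triangle count is asymptotically Poisson(c³/6).

E[X] ≈ 20.493; in regime p = Θ(1/n^{1}) E[X] stays bounded (at the triangle threshold p ~ 1/n).


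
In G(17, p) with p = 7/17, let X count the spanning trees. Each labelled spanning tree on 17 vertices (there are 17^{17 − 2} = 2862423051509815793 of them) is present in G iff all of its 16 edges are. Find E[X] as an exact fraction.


K_17 has 17^{17 − 2} = 2862423051509815793 labelled spanning trees.
For each such spanning tree H, let X_H = 1 if all 16 edges of H are present in G. Then P[X_H = 1] = p^{16} = (7/17)^{16} = 33232930569601/48661191875666868481.
Summing the indicators: E[X] = Σ_H E[X_H] = 2862423051509815793 · p^{16} = 2862423051509815793 · 33232930569601/48661191875666868481 = 33232930569601/17.
Numerically: E[X] ≈ 1.95e+12.

E[X] = 2862423051509815793 · (7/17)^{16} = 33232930569601/17 ≈ 1.95e+12.


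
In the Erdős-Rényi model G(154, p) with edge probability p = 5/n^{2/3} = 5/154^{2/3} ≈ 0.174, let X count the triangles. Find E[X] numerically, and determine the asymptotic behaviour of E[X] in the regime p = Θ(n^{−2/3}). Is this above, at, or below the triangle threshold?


Number of potential triangles: C(154, 3) = 596904.
Each occurs with probability p³ ≈ (0.174)³ ≈ 5.270703e-03.
By linearity: E[X] = C(154, 3)·p³ ≈ 596904 · 5.270703e-03 ≈ 3146.1039.
Since α = 2/3 < 1, p = c/n^{2/3} ≫ 1/n is above the triangle threshold p ~ 1/n. Asymptotically E[X] ~ (c³/6)·n^{3(1−α)} = (5³/6)·n^{1} → ∞; triangles are abundant w.h.p.

E[X] ≈ 3146.1039; in regime p = Θ(1/n^{2/3}) E[X] diverges (above the triangle threshold p ~ 1/n).
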